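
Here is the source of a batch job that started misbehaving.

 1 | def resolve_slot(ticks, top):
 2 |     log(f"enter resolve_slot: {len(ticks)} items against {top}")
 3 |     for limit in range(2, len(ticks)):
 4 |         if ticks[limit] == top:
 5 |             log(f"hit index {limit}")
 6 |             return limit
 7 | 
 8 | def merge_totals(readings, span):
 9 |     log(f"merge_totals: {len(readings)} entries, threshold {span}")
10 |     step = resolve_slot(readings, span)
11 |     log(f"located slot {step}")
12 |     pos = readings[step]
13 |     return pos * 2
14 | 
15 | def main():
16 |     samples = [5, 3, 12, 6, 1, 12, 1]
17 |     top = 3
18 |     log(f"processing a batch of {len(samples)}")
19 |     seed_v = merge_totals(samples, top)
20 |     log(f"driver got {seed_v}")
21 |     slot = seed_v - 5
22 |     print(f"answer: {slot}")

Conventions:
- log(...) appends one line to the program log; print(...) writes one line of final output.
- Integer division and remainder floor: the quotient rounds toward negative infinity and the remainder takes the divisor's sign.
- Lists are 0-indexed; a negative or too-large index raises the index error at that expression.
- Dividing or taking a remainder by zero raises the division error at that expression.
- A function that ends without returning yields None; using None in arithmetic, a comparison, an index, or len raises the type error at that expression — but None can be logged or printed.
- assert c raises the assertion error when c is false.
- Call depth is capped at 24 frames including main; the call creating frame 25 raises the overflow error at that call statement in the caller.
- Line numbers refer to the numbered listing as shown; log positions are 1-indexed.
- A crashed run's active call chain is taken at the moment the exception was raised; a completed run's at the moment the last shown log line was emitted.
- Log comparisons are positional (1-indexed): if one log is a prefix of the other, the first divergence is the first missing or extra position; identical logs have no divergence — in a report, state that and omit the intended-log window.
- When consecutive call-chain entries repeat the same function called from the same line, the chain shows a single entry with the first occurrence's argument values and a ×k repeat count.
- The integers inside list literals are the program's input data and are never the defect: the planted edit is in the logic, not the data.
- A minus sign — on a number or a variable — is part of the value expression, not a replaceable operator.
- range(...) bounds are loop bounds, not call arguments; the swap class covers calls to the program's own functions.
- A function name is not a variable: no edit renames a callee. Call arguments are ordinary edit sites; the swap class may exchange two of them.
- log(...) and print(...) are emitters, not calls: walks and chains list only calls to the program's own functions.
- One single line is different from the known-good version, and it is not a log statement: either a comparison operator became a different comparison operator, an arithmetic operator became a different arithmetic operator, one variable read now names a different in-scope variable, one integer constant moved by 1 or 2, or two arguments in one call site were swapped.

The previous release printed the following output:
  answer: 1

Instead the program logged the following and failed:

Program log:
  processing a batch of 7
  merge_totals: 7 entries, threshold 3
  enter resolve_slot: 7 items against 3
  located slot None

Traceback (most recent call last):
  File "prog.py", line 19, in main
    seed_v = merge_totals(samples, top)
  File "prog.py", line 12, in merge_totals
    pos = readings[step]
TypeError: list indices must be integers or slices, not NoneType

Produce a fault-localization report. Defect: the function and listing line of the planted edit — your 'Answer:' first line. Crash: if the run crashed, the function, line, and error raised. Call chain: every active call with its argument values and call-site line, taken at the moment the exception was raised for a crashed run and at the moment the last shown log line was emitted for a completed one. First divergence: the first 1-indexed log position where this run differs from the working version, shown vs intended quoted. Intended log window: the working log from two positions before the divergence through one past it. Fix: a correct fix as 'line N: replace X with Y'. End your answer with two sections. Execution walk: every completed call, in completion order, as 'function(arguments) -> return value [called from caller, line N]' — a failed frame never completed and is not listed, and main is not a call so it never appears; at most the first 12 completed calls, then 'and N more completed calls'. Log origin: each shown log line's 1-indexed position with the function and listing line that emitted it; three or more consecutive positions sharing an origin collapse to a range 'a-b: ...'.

Answer: the defect is in resolve_slot at line 3.
The tell: The earliest visible damage is log position 4 — 'located slot None' rather than the intended 'hit index 1'.
Crash: merge_totals, line 12, TypeError.
Call chain: main -> merge_totals([5, 3, 12, 6, 1, 12, 1], 3) (called at line 19).
First divergence: position 4; shown 'located slot None' vs intended 'hit index 1'.
Intended log window:
  2: merge_totals: 7 entries, threshold 3
  3: enter resolve_slot: 7 items against 3
  4: hit index 1
  5: located slot 1
Execution walk:
  resolve_slot([5, 3, 12, 6, 1, 12, 1], 3) -> None  [called from merge_totals, line 10]
Log origin:
  1: from main, line 18
  2: from merge_totals, line 9
  3: from resolve_slot, line 2
  4: from merge_totals, line 11
A correct fix: line 3: replace `2` with `0`.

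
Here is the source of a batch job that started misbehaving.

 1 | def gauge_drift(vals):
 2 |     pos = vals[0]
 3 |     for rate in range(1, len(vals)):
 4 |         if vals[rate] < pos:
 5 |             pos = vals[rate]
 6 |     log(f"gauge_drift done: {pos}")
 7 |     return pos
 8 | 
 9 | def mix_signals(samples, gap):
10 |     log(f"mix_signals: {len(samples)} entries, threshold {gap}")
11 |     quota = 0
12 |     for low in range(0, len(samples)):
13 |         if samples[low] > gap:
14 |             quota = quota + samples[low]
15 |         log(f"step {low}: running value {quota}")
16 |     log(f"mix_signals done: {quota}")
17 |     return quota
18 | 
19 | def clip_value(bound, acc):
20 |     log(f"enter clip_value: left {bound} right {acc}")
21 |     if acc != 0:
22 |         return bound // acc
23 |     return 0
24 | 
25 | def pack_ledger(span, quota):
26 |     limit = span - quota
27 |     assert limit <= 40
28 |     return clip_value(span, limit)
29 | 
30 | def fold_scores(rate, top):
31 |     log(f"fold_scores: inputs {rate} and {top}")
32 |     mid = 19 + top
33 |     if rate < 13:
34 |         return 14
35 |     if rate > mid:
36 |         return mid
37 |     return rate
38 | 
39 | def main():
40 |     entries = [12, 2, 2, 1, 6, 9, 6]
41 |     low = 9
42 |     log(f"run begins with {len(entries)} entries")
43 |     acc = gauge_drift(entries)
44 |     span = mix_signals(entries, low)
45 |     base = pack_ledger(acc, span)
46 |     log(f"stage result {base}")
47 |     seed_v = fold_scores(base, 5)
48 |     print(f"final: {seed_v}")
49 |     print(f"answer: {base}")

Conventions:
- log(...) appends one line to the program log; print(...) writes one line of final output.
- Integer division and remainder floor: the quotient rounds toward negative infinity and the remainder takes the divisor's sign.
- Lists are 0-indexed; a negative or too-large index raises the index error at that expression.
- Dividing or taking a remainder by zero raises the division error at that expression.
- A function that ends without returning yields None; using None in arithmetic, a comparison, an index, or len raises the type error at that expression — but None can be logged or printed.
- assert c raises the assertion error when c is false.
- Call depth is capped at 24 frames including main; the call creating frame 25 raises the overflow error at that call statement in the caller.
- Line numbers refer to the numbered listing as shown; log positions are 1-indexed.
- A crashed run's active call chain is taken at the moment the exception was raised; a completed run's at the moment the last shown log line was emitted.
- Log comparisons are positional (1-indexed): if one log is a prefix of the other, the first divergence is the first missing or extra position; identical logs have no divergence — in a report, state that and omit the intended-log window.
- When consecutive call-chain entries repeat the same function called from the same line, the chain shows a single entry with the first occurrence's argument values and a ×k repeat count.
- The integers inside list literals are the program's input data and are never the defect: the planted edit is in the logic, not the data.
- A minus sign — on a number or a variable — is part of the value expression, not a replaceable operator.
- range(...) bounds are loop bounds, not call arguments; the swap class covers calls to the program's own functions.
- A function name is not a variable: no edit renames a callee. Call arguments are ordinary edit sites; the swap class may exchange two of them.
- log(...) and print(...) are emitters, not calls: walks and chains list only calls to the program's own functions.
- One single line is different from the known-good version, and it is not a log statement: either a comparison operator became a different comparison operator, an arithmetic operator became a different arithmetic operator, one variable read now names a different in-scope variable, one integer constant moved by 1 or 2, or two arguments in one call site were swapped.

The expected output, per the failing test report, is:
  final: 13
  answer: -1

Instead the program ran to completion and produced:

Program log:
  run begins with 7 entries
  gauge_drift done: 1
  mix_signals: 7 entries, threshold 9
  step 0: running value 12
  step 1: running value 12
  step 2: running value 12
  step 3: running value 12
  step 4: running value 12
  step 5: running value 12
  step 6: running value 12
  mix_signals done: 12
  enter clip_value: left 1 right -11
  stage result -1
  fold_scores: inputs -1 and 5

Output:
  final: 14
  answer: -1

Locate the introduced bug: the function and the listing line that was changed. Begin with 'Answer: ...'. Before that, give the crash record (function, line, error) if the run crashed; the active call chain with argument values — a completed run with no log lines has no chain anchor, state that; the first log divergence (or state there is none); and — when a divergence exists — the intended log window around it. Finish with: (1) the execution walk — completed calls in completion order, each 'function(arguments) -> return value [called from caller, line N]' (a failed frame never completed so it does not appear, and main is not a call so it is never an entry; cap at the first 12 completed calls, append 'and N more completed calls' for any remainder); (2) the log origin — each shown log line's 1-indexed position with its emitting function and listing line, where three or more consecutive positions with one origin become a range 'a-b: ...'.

Answer: the defect is in fold_scores at line 34.
Core observation: Nothing in the log betrays the bug — only the output does.
Call chain: main -> fold_scores(-1, 5) (called at line 47).
First divergence: none (the log streams are identical).
Execution walk:
  gauge_drift([12, 2, 2, 1, 6, 9, 6]) -> 1  [called from main, line 43]
  mix_signals([12, 2, 2, 1, 6, 9, 6], 9) -> 12  [called from main, line 44]
  clip_value(1, -11) -> -1  [called from pack_ledger, line 28]
  pack_ledger(1, 12) -> -1  [called from main, line 45]
  fold_scores(-1, 5) -> 14  [called from main, line 47]
Log origin:
  1: logged in main at line 42
  2: logged in gauge_drift at line 6
  3: logged in mix_signals at line 10
  4-10: logged in mix_signals at line 15
  11: logged in mix_signals at line 16
  12: logged in clip_value at line 20
  13: logged in main at line 46
  14: logged in fold_scores at line 31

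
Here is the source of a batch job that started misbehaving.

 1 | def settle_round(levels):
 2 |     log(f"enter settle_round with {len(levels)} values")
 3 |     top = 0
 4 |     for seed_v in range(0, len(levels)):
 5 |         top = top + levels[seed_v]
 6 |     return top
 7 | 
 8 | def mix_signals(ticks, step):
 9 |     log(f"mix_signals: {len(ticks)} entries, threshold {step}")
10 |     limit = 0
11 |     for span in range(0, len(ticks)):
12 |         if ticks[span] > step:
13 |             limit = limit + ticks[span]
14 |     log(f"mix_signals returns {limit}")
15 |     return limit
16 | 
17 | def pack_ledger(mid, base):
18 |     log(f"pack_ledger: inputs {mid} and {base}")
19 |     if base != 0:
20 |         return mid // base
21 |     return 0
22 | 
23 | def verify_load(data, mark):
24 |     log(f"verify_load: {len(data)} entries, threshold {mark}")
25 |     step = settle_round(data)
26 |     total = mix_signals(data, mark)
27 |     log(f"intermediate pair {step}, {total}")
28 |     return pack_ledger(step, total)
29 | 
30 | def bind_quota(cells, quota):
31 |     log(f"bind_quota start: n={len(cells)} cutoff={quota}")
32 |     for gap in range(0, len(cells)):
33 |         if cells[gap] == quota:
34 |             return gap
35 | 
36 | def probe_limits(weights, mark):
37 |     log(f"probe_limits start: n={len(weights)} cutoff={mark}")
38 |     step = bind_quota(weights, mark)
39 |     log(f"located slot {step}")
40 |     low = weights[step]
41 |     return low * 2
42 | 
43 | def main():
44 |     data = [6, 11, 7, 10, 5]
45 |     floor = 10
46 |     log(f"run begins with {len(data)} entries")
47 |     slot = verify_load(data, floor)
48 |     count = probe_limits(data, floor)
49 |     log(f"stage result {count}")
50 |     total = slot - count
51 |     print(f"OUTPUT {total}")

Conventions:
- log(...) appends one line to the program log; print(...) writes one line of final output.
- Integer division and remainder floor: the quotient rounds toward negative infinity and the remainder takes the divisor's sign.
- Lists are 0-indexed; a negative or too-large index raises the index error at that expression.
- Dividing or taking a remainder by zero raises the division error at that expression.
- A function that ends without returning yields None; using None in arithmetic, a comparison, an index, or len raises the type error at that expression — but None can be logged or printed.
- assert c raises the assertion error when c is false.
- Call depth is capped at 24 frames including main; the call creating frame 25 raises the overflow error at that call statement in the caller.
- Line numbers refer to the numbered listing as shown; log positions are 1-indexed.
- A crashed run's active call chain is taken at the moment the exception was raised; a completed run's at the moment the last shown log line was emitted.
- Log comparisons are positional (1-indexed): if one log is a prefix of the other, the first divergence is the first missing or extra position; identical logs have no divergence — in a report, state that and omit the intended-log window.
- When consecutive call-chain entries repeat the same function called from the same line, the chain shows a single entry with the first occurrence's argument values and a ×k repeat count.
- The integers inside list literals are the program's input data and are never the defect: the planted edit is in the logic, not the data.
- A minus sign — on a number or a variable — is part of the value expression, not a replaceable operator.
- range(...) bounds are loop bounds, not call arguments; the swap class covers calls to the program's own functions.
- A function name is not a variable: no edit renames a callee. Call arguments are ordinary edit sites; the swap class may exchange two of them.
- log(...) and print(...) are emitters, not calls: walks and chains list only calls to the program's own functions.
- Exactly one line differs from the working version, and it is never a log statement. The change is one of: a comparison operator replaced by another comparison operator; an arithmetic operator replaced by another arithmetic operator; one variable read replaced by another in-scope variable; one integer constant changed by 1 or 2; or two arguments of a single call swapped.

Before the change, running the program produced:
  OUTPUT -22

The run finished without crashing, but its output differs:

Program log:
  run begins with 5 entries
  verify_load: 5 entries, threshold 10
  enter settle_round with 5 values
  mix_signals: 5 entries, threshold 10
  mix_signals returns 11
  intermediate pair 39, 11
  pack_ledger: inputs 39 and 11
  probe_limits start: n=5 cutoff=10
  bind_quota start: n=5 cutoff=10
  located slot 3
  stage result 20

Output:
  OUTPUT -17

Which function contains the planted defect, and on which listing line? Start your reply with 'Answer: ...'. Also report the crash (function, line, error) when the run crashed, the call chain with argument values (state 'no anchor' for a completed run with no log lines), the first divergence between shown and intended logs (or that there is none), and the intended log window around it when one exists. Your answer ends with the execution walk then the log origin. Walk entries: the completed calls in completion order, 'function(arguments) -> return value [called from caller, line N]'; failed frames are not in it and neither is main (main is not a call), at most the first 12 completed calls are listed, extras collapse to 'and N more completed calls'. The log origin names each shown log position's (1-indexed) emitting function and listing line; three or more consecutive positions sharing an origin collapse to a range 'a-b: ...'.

Answer: the defect is in main at line 45.
Key observation: The earliest visible damage is log position 2 — 'verify_load: 5 entries, threshold 10' rather than the intended 'verify_load: 5 entries, threshold 11'.
Call chain: main.
First divergence: position 2; shown 'verify_load: 5 entries, threshold 10' vs intended 'verify_load: 5 entries, threshold 11'.
Intended log window:
  1: run begins with 5 entries
  2: verify_load: 5 entries, threshold 11
  3: enter settle_round with 5 values
Execution walk:
  settle_round([6, 11, 7, 10, 5]) -> 39  [called from verify_load, line 25]
  mix_signals([6, 11, 7, 10, 5], 10) -> 11  [called from verify_load, line 26]
  pack_ledger(39, 11) -> 3  [called from verify_load, line 28]
  verify_load([6, 11, 7, 10, 5], 10) -> 3  [called from main, line 47]
  bind_quota([6, 11, 7, 10, 5], 10) -> 3  [called from probe_limits, line 38]
  probe_limits([6, 11, 7, 10, 5], 10) -> 20  [called from main, line 48]
Log origin:
  1 — main, line 46
  2 — verify_load, line 24
  3 — settle_round, line 2
  4 — mix_signals, line 9
  5 — mix_signals, line 14
  6 — verify_load, line 27
  7 — pack_ledger, line 18
  8 — probe_limits, line 37
  9 — bind_quota, line 31
  10 — probe_limits, line 39
  11 — main, line 49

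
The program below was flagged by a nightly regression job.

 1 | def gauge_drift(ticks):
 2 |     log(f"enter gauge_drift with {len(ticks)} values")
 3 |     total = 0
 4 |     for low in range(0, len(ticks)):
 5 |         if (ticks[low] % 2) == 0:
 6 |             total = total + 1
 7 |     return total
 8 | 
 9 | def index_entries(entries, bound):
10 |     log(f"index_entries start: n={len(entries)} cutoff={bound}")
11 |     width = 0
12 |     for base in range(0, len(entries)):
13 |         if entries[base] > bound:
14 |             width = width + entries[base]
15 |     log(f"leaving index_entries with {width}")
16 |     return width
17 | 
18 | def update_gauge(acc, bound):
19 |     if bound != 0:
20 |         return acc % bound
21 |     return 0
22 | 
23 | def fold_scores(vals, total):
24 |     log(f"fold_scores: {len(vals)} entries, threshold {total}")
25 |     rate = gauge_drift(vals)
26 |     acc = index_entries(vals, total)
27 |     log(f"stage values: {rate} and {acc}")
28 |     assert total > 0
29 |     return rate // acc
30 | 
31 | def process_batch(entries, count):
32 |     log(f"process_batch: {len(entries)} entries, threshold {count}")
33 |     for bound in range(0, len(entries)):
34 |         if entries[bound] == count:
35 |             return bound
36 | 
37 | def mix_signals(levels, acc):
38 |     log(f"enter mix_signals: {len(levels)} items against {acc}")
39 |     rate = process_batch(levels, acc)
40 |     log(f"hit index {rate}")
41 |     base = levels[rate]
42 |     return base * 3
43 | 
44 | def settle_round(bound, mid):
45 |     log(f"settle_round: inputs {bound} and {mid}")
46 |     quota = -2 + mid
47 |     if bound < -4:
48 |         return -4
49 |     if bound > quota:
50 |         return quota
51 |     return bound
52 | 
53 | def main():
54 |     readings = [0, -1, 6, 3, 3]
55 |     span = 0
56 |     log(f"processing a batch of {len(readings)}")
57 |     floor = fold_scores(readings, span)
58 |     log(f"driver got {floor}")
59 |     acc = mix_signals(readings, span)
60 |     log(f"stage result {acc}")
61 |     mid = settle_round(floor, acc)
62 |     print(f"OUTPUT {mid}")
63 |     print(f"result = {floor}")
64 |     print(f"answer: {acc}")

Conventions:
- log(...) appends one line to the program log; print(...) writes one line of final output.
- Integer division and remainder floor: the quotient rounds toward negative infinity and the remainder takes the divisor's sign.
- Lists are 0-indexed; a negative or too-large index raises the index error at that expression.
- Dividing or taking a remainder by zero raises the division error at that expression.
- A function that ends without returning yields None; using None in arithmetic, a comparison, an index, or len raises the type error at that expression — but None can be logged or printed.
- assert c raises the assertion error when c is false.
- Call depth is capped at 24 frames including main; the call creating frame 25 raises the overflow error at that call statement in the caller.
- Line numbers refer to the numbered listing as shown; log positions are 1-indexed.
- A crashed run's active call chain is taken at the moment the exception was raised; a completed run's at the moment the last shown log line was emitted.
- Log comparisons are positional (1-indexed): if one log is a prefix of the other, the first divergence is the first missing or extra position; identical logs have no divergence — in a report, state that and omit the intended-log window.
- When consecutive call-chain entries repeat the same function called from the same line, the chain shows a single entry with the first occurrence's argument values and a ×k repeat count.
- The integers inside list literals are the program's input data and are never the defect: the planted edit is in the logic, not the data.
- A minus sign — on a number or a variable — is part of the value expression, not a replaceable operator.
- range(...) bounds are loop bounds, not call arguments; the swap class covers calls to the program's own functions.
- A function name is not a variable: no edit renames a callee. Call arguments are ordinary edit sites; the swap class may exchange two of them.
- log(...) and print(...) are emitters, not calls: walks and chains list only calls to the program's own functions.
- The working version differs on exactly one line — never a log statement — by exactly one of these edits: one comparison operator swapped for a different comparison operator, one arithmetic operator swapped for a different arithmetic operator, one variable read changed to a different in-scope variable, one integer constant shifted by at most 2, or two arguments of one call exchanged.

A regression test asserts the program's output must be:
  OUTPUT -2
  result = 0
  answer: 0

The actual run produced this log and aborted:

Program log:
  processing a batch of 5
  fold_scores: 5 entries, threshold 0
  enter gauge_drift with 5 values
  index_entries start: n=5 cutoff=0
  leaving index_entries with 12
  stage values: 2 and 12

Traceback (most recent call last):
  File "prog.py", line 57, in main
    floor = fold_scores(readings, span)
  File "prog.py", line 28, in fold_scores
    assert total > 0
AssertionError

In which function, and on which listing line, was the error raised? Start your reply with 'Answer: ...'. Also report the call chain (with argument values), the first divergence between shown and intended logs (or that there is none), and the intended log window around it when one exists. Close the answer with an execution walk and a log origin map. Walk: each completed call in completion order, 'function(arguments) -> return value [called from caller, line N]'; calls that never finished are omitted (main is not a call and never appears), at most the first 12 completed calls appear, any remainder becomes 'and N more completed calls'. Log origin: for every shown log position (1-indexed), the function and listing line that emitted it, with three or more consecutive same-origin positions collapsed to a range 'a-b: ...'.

Answer: the error was raised in fold_scores, line 28.
Core observation: The faulty run's log stops after 6 lines; the working version's next line would be 'driver got 0'.
Call chain: main -> fold_scores([0, -1, 6, 3, 3], 0) (called at line 57).
First divergence: position 7 — after 6 matching lines the faulty run goes silent; intended next line 'driver got 0'.
Intended log window:
  5: leaving index_entries with 12
  6: stage values: 2 and 12
  7: driver got 0
  8: enter mix_signals: 5 items against 0
Execution walk:
  gauge_drift([0, -1, 6, 3, 3]) -> 2  [called from fold_scores, line 25]
  index_entries([0, -1, 6, 3, 3], 0) -> 12  [called from fold_scores, line 26]
Origin of each log line:
  1 — main, line 56
  2 — fold_scores, line 24
  3 — gauge_drift, line 2
  4 — index_entries, line 10
  5 — index_entries, line 15
  6 — fold_scores, line 27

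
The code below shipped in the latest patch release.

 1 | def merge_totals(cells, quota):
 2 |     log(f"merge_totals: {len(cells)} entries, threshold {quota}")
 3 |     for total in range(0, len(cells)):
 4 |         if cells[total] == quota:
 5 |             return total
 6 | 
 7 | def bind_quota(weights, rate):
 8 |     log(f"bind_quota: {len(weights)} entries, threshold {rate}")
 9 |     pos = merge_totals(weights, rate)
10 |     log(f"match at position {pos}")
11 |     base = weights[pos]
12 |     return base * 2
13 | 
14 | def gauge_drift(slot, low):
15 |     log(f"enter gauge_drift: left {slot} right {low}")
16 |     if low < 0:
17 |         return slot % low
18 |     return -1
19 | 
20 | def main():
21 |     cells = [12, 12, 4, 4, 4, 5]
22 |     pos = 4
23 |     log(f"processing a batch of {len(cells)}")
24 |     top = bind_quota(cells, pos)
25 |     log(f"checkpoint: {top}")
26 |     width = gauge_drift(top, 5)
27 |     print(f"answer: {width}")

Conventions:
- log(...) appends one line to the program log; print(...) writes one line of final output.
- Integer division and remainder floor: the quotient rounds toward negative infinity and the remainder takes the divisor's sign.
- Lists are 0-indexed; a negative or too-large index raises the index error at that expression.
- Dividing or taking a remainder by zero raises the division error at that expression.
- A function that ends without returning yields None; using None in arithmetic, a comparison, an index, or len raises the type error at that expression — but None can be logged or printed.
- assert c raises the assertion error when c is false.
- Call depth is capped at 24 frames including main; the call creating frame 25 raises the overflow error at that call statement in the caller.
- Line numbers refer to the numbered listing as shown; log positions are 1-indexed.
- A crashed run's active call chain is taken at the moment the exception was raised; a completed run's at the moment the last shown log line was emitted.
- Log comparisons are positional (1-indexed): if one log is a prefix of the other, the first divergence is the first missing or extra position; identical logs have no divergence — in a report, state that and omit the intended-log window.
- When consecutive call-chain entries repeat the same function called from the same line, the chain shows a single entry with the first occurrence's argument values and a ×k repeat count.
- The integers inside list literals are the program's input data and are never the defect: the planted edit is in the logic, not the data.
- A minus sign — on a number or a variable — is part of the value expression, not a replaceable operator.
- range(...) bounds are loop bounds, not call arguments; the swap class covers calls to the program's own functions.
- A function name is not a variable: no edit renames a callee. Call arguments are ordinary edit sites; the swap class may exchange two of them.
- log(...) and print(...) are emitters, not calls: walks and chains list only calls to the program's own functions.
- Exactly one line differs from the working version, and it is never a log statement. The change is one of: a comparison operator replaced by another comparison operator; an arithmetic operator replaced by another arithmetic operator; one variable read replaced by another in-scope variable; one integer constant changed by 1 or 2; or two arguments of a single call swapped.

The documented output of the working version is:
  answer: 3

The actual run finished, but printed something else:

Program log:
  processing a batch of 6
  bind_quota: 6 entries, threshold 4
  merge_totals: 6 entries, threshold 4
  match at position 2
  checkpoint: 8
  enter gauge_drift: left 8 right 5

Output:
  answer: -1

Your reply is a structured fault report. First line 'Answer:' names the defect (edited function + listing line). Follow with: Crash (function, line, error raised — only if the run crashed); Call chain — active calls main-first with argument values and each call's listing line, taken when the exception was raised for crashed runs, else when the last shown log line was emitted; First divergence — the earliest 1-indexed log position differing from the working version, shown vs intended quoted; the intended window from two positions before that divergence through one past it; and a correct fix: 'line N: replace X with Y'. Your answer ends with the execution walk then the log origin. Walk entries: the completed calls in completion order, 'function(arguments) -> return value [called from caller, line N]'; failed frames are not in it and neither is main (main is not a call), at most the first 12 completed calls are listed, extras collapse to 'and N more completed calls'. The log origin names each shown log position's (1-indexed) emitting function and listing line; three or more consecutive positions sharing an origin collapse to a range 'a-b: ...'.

Answer: the defect is in gauge_drift at line 16.
The tell: No log line changed; the fault shows up purely in the output.
Call chain: main -> gauge_drift(8, 5) (called at line 26).
First divergence: none; the two logs match at every position.
Execution walk:
  merge_totals([12, 12, 4, 4, 4, 5], 4) -> 2  [called from bind_quota, line 9]
  bind_quota([12, 12, 4, 4, 4, 5], 4) -> 8  [called from main, line 24]
  gauge_drift(8, 5) -> -1  [called from main, line 26]
Origin of each log line:
  1: emitted by main (line 23)
  2: emitted by bind_quota (line 8)
  3: emitted by merge_totals (line 2)
  4: emitted by bind_quota (line 10)
  5: emitted by main (line 25)
  6: emitted by gauge_drift (line 15)
A correct fix: line 16: replace `<` with `!=`.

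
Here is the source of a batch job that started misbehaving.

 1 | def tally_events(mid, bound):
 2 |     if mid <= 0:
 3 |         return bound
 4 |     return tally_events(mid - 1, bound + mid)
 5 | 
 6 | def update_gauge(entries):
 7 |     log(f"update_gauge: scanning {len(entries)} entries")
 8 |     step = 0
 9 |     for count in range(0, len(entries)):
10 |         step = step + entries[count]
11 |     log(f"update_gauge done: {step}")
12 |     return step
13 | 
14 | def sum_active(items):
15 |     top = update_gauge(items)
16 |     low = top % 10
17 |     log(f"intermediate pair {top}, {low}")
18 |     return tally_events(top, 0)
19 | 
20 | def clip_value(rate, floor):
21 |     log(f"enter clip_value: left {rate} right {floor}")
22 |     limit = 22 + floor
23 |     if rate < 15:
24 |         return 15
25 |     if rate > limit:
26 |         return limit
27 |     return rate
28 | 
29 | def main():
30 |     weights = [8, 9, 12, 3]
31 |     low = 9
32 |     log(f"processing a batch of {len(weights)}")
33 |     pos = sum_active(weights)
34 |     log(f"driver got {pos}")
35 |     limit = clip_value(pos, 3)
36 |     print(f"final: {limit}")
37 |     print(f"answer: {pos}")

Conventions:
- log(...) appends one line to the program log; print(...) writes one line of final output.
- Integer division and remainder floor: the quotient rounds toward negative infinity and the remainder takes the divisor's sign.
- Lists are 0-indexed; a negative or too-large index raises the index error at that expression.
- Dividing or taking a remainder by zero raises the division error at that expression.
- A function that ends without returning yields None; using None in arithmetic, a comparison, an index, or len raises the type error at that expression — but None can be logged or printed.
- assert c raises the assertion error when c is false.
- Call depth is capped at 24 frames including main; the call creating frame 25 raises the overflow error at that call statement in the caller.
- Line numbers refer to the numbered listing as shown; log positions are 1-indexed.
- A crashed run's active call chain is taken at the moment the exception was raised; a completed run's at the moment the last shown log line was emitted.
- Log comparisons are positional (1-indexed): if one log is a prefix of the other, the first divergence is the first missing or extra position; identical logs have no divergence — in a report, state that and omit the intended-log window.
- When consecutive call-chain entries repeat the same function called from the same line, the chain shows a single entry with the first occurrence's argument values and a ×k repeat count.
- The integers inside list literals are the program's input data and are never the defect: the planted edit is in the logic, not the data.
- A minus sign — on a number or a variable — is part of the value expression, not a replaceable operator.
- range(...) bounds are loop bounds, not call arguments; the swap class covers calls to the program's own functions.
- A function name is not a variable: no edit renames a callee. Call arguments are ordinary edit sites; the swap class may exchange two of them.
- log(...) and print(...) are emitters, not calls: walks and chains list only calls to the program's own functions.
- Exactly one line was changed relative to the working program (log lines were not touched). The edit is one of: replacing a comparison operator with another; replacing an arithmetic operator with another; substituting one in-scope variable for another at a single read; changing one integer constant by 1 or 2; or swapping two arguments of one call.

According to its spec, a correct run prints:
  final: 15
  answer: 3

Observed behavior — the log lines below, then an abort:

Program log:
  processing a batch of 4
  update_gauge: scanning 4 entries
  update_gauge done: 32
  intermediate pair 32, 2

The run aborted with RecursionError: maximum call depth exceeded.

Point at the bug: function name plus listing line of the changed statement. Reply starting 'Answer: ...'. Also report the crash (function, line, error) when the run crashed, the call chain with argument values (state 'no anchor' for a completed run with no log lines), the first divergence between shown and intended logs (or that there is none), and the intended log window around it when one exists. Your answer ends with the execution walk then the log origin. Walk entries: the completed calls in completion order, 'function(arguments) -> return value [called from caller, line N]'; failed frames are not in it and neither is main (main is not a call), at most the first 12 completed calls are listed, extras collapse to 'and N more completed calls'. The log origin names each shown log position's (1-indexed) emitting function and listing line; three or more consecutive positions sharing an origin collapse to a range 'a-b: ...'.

Answer: the defect is in sum_active at line 18.
Key observation: The log ends early — 4 lines, where the working version next logs 'driver got 3'.
Crash: tally_events, line 4, RecursionError.
Call chain: main -> sum_active([8, 9, 12, 3]) (called at line 33) -> tally_events(32, 0) (called at line 18) -> tally_events(31, 32) (called at line 4) ×21.
First divergence: position 5 — after 4 matching lines the faulty run goes silent; intended next line 'driver got 3'.
Intended log window:
  3: update_gauge done: 32
  4: intermediate pair 32, 2
  5: driver got 3
  6: enter clip_value: left 3 right 3
Execution walk:
  update_gauge([8, 9, 12, 3]) -> 32  [called from sum_active, line 15]
Origin of each log line:
  1: from main, line 32
  2: from update_gauge, line 7
  3: from update_gauge, line 11
  4: from sum_active, line 17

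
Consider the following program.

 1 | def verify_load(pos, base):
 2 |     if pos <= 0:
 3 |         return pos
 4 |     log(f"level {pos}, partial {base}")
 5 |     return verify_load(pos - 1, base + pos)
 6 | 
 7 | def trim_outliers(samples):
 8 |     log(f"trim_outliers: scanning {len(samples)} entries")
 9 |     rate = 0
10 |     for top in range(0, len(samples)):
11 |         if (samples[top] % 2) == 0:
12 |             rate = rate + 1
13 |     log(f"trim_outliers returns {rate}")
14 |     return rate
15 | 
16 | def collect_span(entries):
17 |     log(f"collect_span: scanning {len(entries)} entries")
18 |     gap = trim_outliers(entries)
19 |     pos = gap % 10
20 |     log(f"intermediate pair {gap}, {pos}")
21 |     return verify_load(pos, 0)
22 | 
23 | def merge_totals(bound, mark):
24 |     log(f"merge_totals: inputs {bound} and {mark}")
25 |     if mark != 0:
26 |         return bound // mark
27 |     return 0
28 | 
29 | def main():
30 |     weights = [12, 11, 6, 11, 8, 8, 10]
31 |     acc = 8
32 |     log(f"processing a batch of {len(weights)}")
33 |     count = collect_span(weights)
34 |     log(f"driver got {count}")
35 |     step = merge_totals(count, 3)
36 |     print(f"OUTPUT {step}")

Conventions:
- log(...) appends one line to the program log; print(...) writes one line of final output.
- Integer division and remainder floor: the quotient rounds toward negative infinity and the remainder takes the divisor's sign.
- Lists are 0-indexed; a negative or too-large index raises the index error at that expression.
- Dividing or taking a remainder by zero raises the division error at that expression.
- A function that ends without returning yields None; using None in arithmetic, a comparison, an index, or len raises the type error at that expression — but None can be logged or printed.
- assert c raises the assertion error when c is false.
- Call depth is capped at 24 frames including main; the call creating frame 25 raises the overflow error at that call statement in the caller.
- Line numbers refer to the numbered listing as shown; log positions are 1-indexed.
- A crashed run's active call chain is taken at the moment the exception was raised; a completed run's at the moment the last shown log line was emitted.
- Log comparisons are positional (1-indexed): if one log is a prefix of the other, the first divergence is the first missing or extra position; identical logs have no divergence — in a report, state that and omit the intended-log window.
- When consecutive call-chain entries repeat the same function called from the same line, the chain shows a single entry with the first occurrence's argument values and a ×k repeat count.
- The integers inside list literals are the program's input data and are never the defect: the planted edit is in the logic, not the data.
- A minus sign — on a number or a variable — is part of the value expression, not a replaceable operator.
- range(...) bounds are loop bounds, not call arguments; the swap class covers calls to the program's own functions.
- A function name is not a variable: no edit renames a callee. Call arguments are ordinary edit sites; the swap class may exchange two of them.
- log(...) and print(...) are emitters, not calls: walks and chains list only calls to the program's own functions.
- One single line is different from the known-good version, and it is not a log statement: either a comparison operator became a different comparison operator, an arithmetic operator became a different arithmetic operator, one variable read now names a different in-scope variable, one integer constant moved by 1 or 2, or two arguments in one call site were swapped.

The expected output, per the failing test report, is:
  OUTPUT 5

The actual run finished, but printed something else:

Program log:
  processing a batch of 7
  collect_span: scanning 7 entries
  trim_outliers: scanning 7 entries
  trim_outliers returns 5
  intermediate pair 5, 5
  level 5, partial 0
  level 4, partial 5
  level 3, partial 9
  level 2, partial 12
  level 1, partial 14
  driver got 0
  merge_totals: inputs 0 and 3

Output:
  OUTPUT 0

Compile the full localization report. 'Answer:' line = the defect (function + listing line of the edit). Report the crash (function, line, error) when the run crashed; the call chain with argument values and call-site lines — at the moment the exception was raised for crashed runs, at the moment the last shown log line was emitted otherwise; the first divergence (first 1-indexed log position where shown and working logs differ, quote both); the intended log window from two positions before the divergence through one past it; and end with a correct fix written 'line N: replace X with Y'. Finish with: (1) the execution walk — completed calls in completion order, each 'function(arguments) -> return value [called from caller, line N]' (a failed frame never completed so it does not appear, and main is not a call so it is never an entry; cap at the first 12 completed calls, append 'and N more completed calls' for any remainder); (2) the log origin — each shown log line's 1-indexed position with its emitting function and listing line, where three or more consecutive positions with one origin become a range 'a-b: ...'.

Answer: the defect is in verify_load at line 3.
The tell: Position 11 is the first bad log line: 'driver got 0' should read 'driver got 15'.
Call chain: main -> merge_totals(0, 3) (called at line 35).
First divergence: position 11 — shown 'driver got 0', intended 'driver got 15'.
Intended log window:
  9: level 2, partial 12
  10: level 1, partial 14
  11: driver got 15
  12: merge_totals: inputs 15 and 3
Execution walk:
  trim_outliers([12, 11, 6, 11, 8, 8, 10]) -> 5  [called from collect_span, line 18]
  verify_load(0, 15) -> 0  [called from verify_load, line 5]
  verify_load(1, 14) -> 0  [called from verify_load, line 5]
  verify_load(2, 12) -> 0  [called from verify_load, line 5]
  verify_load(3, 9) -> 0  [called from verify_load, line 5]
  verify_load(4, 5) -> 0  [called from verify_load, line 5]
  verify_load(5, 0) -> 0  [called from collect_span, line 21]
  collect_span([12, 11, 6, 11, 8, 8, 10]) -> 0  [called from main, line 33]
  merge_totals(0, 3) -> 0  [called from main, line 35]
Log origin:
  1: emitted by main (line 32)
  2: emitted by collect_span (line 17)
  3: emitted by trim_outliers (line 8)
  4: emitted by trim_outliers (line 13)
  5: emitted by collect_span (line 20)
  6-10: emitted by verify_load (line 4)
  11: emitted by main (line 34)
  12: emitted by merge_totals (line 24)
A correct fix: line 3: replace `pos` with `base`.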